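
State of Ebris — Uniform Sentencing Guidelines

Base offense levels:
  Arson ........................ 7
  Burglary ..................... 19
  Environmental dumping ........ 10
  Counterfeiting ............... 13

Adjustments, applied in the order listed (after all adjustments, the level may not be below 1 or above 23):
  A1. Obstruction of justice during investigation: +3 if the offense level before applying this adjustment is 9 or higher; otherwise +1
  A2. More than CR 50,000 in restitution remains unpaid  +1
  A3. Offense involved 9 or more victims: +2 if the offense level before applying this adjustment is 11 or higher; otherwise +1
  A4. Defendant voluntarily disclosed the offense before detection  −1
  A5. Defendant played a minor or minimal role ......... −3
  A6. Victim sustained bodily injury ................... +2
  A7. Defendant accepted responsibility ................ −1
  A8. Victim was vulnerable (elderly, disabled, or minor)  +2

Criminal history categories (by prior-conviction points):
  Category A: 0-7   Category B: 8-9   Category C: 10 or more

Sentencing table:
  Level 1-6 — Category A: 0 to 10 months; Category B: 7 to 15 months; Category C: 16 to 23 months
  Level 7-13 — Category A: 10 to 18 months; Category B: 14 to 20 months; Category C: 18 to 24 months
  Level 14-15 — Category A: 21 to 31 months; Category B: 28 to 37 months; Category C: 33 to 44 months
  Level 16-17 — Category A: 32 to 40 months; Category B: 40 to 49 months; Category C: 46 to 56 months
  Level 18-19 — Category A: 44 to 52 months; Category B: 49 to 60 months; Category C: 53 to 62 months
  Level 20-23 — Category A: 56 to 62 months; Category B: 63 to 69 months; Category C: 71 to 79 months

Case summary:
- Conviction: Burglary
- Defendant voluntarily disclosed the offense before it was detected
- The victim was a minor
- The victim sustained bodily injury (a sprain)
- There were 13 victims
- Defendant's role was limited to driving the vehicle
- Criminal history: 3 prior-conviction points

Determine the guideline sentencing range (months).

56-62 months

Base offense level for burglary: 19.
A2 does not apply.
A3 applies (level before this adjustment is 19 ≥ 11, so +2): 19 + 2 = 21.
A4 applies: 21 − 1 = 20.
A5 applies: 20 − 3 = 17.
A6 applies: 17 + 2 = 19.
A7 does not apply.
A8 applies: 19 + 2 = 21.
Final offense level: 21.
Criminal history: 3 prior points → Category A (0-7).
Level 21 falls in the 20-23 band.
Grid: Level 20-23 × Category A = 56-62 months.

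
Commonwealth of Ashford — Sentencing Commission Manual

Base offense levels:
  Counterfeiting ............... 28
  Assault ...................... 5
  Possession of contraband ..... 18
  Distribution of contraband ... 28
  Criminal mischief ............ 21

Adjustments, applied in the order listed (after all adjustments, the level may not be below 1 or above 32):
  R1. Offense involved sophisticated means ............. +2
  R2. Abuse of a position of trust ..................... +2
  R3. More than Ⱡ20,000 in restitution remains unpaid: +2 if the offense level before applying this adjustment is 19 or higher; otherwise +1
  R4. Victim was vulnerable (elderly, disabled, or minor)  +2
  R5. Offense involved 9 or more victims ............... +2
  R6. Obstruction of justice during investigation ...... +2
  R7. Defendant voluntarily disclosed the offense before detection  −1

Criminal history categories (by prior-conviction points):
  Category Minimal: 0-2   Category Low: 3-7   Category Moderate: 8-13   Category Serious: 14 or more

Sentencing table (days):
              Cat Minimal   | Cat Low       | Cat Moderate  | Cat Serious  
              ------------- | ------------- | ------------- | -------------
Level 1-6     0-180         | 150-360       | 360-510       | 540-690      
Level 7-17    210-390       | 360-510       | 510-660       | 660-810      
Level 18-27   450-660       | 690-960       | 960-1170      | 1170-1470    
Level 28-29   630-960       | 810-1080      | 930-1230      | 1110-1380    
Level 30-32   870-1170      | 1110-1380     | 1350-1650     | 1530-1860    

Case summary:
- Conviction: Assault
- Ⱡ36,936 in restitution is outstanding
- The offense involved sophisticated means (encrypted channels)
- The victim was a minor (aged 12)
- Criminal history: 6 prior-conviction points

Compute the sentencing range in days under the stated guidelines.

Base offense level for assault: 5.
R1 applies: 5 + 2 = 7.
R2 does not apply.
R3 applies (level before this adjustment is 7 < 19, so +1): 7 + 1 = 8.
R4 applies: 8 + 2 = 10.
R7 does not apply.
Final offense level: 10.
Criminal history: 6 prior points → Category Low (3-7).
Level 10 falls in the 7-17 band.
Grid: Level 7-17 × Category Low = 360-510 days.

360-510 days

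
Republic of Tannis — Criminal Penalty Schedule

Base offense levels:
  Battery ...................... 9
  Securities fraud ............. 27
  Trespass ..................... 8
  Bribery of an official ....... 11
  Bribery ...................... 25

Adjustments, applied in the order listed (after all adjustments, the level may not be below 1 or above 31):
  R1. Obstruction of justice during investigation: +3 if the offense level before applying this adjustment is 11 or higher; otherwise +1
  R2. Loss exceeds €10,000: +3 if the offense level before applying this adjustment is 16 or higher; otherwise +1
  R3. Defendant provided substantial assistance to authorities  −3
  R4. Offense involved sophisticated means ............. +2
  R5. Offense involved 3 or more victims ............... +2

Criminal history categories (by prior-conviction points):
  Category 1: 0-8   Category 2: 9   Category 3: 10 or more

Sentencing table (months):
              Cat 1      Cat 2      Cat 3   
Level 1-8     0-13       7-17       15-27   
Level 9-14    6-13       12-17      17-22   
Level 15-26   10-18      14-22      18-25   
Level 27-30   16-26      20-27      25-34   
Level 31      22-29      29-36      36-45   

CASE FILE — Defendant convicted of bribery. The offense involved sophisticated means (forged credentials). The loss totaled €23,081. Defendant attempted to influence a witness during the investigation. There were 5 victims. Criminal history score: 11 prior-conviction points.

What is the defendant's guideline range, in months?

36-45 months

Base offense level for bribery: 25.
R1 applies (level before this adjustment is 25 ≥ 11, so +3): 25 + 3 = 28.
R2 applies (level before this adjustment is 28 ≥ 16, so +3): 28 + 3 = 31.
R4 applies: 31 + 2 = 33.
R5 applies: 33 + 2 = 35.
Level 35 exceeds the maximum of 31; capped at 31.
Final offense level: 31.
Criminal history: 11 prior points → Category 3 (10+).
Level 31 falls in the 31 band.
Grid: Level 31 × Category 3 = 36-45 months.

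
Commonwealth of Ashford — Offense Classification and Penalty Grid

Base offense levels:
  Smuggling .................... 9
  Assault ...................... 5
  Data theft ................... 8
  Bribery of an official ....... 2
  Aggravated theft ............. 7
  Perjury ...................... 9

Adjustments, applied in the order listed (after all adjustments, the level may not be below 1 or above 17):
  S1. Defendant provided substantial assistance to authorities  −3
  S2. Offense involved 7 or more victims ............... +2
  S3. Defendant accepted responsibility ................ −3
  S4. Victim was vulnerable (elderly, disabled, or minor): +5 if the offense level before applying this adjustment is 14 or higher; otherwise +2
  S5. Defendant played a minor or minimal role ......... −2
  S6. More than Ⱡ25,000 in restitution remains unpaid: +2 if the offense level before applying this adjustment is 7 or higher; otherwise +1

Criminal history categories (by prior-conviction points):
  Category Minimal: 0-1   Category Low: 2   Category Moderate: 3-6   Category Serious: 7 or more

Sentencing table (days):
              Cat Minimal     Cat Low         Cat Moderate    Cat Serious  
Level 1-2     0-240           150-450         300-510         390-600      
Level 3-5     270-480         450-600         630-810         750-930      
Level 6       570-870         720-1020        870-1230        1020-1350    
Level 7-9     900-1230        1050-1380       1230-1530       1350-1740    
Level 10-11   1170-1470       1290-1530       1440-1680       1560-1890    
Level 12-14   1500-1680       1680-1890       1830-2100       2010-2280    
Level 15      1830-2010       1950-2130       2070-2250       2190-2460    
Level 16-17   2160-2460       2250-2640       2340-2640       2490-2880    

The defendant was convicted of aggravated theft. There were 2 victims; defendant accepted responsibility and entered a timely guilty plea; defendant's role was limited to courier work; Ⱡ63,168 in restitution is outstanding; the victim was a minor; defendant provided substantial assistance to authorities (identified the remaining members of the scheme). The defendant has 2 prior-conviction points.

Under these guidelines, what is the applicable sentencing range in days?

Base offense level for aggravated theft: 7.
S1 applies: 7 − 3 = 4.
S3 applies: 4 − 3 = 1.
S4 applies (level before this adjustment is 1 < 14, so +2): 1 + 2 = 3.
S5 applies: 3 − 2 = 1.
S6 applies (level before this adjustment is 1 < 7, so +1): 1 + 1 = 2.
Final offense level: 2.
Criminal history: 2 prior points → Category Low (2).
Level 2 falls in the 1-2 band.
Grid: Level 1-2 × Category Low = 150-450 days.

150-450 days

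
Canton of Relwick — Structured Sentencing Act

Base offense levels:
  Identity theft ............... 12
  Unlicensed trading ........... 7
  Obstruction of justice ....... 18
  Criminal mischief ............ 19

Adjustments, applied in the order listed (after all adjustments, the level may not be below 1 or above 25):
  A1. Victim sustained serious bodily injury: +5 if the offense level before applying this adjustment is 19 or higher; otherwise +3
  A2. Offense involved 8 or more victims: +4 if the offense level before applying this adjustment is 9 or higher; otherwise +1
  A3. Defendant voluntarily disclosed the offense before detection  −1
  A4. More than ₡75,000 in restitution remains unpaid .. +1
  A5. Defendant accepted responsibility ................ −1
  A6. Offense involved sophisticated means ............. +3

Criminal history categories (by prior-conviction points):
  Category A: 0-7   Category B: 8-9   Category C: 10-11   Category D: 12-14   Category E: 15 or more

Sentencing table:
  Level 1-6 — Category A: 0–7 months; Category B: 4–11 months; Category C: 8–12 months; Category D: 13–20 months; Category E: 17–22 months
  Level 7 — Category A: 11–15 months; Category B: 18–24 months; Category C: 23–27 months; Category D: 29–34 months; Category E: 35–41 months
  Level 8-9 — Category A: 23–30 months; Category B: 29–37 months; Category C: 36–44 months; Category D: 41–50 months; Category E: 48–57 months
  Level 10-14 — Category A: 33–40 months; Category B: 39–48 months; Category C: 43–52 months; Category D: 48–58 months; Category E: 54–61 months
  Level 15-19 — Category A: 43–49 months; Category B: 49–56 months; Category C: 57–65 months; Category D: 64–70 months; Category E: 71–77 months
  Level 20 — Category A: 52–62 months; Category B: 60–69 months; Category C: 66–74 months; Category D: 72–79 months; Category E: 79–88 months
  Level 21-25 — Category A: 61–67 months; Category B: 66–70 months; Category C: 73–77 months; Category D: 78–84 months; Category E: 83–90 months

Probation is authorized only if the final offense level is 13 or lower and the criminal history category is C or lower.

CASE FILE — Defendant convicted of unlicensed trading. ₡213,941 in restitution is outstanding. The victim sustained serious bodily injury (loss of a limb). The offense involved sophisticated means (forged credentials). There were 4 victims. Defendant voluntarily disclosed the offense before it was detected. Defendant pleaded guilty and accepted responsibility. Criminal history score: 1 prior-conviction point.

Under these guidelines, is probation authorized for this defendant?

Base offense level for unlicensed trading: 7.
A1 applies (level before this adjustment is 7 < 19, so +3): 7 + 3 = 10.
A2 does not apply.
A3 applies: 10 − 1 = 9.
A4 applies: 9 + 1 = 10.
A5 applies: 10 − 1 = 9.
A6 applies: 9 + 3 = 12.
Final offense level: 12.
Criminal history: 1 prior point → Category A (0-7).
Level 12 falls in the 10-14 band.
Grid: Level 10-14 × Category A = 33-40 months.
Probation check: level 12 ≤ 13 and category A ≤ C → eligible.

Yes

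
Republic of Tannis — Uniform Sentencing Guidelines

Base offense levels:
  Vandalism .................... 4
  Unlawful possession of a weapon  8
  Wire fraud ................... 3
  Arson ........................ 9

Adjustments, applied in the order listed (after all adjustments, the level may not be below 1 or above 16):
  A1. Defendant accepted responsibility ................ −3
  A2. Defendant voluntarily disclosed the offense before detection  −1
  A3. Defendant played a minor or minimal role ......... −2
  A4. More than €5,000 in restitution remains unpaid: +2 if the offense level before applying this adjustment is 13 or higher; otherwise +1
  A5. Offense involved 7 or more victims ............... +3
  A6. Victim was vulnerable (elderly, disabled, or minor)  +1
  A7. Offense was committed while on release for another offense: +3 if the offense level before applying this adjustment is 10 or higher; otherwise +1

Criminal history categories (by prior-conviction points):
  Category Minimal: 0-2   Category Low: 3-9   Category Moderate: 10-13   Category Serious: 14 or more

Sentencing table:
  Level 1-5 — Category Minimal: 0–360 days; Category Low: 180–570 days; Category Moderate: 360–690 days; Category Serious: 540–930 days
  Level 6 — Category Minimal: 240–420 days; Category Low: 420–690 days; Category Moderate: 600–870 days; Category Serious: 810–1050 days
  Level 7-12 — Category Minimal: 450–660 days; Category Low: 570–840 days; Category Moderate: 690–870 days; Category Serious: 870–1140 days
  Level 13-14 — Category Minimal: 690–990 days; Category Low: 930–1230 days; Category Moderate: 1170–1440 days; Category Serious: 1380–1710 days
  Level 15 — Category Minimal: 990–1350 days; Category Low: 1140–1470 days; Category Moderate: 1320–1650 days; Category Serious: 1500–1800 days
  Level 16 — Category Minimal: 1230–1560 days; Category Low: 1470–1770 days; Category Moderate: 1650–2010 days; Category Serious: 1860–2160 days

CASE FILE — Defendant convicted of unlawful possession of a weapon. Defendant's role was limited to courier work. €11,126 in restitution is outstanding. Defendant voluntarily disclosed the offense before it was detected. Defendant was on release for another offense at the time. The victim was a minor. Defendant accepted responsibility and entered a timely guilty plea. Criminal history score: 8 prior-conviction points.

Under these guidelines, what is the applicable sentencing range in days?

180-570 days

Base offense level for unlawful possession of a weapon: 8.
A1 applies: 8 − 3 = 5.
A2 applies: 5 − 1 = 4.
A3 applies: 4 − 2 = 2.
A4 applies (level before this adjustment is 2 < 13, so +1): 2 + 1 = 3.
A5 does not apply.
A6 applies: 3 + 1 = 4.
A7 applies (level before this adjustment is 4 < 10, so +1): 4 + 1 = 5.
Final offense level: 5.
Criminal history: 8 prior points → Category Low (3-9).
Level 5 falls in the 1-5 band.
Grid: Level 1-5 × Category Low = 180-570 days.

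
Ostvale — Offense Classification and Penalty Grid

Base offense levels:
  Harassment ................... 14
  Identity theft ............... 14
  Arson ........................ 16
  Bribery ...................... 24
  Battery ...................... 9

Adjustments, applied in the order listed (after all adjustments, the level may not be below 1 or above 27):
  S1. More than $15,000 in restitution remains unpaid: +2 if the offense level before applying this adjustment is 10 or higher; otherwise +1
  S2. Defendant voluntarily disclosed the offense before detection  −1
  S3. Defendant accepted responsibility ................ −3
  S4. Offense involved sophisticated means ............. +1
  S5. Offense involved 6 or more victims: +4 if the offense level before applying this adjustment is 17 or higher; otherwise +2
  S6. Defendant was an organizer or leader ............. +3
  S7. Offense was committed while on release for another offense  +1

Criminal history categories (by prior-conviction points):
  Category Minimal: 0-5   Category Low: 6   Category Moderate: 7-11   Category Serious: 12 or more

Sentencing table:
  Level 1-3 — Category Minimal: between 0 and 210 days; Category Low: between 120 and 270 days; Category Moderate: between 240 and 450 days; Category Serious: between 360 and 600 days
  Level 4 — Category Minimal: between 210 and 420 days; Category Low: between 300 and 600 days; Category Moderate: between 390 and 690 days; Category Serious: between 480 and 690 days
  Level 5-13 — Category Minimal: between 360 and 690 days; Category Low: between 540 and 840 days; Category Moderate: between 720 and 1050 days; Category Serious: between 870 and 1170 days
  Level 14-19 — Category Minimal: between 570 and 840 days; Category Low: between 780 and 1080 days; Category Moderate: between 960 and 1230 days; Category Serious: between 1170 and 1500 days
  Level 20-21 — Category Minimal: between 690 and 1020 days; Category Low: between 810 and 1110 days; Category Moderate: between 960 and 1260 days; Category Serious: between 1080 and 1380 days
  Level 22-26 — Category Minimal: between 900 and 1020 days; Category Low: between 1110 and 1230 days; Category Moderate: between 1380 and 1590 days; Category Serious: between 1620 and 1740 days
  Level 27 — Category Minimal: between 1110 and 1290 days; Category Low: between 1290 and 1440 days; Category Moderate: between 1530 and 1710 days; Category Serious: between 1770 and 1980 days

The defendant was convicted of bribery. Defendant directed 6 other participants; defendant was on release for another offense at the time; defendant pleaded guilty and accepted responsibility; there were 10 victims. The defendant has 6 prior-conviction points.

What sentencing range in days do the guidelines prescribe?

1290-1440 days

Base offense level for bribery: 24.
S1 does not apply.
S2 does not apply.
S3 applies: 24 − 3 = 21.
S4 does not apply.
S5 applies (level before this adjustment is 21 ≥ 17, so +4): 21 + 4 = 25.
S6 applies: 25 + 3 = 28.
S7 applies: 28 + 1 = 29.
Level 29 exceeds the maximum of 27; capped at 27.
Final offense level: 27.
Criminal history: 6 prior points → Category Low (6).
Level 27 falls in the 27 band.
Grid: Level 27 × Category Low = 1290-1440 days.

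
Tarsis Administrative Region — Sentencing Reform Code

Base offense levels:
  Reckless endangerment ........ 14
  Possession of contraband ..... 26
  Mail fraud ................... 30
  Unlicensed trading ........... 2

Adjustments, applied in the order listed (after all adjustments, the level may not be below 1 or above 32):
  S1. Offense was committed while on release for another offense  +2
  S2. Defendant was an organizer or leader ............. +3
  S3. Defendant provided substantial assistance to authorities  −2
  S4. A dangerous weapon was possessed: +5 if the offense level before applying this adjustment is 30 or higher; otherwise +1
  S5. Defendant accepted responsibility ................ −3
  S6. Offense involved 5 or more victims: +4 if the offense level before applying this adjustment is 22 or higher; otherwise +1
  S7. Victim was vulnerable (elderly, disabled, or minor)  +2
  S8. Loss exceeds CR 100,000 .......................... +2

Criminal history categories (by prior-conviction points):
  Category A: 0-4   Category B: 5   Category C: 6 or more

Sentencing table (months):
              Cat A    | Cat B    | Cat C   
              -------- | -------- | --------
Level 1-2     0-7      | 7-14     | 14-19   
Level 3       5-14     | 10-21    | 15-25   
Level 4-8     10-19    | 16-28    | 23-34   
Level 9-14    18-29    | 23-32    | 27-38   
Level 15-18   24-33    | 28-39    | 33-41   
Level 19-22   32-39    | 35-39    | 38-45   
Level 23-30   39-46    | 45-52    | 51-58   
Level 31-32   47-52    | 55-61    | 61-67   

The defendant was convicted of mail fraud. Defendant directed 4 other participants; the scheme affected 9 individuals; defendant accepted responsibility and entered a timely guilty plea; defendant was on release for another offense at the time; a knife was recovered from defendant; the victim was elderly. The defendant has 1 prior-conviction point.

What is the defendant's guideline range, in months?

Base offense level for mail fraud: 30.
S1 applies: 30 + 2 = 32.
S2 applies: 32 + 3 = 35.
S4 applies (level before this adjustment is 35 ≥ 30, so +5): 35 + 5 = 40.
S5 applies: 40 − 3 = 37.
S6 applies (level before this adjustment is 37 ≥ 22, so +4): 37 + 4 = 41.
S7 applies: 41 + 2 = 43.
Level 43 exceeds the maximum of 32; capped at 32.
Final offense level: 32.
Criminal history: 1 prior point → Category A (0-4).
Level 32 falls in the 31-32 band.
Grid: Level 31-32 × Category A = 47-52 months.

47-52 months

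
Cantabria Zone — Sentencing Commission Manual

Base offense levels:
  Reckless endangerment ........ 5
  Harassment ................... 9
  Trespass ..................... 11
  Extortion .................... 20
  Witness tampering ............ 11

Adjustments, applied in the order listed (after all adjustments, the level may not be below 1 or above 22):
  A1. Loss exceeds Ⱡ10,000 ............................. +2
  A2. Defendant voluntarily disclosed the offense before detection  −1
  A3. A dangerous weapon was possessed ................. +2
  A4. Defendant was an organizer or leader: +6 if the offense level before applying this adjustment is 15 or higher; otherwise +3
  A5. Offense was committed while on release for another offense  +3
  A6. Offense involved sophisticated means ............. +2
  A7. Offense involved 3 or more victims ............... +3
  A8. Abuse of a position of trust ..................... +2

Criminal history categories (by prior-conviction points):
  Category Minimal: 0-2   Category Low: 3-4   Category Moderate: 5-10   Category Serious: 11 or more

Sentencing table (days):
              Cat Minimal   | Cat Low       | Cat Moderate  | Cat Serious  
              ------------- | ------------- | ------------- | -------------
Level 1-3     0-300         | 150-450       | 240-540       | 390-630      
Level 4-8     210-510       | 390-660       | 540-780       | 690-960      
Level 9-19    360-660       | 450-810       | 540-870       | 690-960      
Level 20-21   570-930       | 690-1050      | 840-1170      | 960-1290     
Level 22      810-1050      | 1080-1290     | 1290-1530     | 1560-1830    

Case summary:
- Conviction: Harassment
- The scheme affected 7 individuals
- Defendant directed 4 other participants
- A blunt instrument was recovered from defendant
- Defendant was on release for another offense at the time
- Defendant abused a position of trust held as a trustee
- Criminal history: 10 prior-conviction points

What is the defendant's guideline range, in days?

Base offense level for harassment: 9.
A1 does not apply.
A2 does not apply.
A3 applies: 9 + 2 = 11.
A4 applies (level before this adjustment is 11 < 15, so +3): 11 + 3 = 14.
A5 applies: 14 + 3 = 17.
A7 applies: 17 + 3 = 20.
A8 applies: 20 + 2 = 22.
Final offense level: 22.
Criminal history: 10 prior points → Category Moderate (5-10).
Level 22 falls in the 22 band.
Grid: Level 22 × Category Moderate = 1290-1530 days.

1290-1530 days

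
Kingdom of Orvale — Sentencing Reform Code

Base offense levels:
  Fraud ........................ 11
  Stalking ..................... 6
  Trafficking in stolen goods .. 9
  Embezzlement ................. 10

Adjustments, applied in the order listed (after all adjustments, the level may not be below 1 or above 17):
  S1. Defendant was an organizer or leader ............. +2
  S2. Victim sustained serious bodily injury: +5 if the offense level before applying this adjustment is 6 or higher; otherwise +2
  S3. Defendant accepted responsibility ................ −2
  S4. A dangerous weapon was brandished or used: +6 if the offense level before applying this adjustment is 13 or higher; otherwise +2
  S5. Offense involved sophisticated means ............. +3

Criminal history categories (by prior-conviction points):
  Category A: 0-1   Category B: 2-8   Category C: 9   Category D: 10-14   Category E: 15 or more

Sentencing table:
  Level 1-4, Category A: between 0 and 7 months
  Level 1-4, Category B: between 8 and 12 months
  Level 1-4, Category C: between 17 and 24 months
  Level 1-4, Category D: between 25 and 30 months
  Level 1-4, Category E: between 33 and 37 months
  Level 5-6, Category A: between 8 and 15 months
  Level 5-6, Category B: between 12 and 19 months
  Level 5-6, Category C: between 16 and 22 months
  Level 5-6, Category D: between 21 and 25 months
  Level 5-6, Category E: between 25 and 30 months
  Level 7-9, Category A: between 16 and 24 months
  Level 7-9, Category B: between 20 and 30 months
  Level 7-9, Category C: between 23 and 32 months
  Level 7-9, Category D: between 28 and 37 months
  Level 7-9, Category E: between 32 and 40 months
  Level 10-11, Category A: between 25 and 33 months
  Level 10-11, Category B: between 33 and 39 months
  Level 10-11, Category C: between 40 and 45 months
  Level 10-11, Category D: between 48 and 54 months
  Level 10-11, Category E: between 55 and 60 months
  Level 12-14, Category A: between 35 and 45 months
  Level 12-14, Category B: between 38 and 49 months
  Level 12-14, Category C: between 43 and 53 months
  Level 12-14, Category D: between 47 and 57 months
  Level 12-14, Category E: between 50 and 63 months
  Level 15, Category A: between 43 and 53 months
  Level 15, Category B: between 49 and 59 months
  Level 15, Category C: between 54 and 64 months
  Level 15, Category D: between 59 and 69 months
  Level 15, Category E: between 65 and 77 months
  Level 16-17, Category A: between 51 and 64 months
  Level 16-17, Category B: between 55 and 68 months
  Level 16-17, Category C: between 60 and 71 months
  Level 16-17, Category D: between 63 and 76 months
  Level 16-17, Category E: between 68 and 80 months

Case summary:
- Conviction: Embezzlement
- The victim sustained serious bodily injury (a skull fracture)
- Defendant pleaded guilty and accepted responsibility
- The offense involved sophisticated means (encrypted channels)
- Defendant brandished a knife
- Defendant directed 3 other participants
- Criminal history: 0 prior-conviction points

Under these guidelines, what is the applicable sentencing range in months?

Base offense level for embezzlement: 10.
S1 applies: 10 + 2 = 12.
S2 applies (level before this adjustment is 12 ≥ 6, so +5): 12 + 5 = 17.
S3 applies: 17 − 2 = 15.
S4 applies (level before this adjustment is 15 ≥ 13, so +6): 15 + 6 = 21.
S5 applies: 21 + 3 = 24.
Level 24 exceeds the maximum of 17; capped at 17.
Final offense level: 17.
Criminal history: 0 prior points → Category A (0-1).
Level 17 falls in the 16-17 band.
Grid: Level 16-17 × Category A = 51-64 months.

51-64 months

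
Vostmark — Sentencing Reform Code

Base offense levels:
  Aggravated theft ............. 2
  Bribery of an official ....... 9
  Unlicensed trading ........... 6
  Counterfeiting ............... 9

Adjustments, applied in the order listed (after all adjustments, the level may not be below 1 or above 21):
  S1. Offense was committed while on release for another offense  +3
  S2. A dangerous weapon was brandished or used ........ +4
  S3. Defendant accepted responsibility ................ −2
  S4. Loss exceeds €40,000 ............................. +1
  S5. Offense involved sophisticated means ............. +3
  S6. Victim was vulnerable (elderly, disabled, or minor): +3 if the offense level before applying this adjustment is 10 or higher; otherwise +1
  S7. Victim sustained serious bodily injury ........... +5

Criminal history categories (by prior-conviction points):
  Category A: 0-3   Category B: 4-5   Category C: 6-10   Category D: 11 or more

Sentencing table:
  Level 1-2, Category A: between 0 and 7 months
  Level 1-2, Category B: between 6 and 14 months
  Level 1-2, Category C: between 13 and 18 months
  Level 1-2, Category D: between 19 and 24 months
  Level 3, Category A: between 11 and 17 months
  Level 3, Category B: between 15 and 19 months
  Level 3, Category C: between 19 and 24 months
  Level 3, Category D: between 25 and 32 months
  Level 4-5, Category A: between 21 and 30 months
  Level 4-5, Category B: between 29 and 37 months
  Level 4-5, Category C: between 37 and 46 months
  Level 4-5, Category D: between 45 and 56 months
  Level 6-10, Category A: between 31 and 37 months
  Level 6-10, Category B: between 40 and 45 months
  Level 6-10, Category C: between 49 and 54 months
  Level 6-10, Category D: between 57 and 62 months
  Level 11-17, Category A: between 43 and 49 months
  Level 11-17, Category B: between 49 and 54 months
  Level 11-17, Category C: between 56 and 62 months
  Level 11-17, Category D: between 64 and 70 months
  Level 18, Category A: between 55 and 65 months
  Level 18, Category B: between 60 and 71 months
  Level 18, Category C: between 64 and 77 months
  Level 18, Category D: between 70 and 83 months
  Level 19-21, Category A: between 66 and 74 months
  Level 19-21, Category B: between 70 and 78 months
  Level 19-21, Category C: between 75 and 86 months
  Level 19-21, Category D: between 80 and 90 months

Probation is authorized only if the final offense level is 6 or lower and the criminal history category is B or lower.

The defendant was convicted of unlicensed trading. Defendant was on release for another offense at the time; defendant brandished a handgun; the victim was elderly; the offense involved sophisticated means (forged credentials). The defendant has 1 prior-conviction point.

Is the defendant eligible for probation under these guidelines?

No

Base offense level for unlicensed trading: 6.
S1 applies: 6 + 3 = 9.
S2 applies: 9 + 4 = 13.
S4 does not apply.
S5 applies: 13 + 3 = 16.
S6 applies (level before this adjustment is 16 ≥ 10, so +3): 16 + 3 = 19.
Final offense level: 19.
Criminal history: 1 prior point → Category A (0-3).
Level 19 falls in the 19-21 band.
Grid: Level 19-21 × Category A = 66-74 months.
Probation check: level 19 > 6 and category A ≤ B → not eligible.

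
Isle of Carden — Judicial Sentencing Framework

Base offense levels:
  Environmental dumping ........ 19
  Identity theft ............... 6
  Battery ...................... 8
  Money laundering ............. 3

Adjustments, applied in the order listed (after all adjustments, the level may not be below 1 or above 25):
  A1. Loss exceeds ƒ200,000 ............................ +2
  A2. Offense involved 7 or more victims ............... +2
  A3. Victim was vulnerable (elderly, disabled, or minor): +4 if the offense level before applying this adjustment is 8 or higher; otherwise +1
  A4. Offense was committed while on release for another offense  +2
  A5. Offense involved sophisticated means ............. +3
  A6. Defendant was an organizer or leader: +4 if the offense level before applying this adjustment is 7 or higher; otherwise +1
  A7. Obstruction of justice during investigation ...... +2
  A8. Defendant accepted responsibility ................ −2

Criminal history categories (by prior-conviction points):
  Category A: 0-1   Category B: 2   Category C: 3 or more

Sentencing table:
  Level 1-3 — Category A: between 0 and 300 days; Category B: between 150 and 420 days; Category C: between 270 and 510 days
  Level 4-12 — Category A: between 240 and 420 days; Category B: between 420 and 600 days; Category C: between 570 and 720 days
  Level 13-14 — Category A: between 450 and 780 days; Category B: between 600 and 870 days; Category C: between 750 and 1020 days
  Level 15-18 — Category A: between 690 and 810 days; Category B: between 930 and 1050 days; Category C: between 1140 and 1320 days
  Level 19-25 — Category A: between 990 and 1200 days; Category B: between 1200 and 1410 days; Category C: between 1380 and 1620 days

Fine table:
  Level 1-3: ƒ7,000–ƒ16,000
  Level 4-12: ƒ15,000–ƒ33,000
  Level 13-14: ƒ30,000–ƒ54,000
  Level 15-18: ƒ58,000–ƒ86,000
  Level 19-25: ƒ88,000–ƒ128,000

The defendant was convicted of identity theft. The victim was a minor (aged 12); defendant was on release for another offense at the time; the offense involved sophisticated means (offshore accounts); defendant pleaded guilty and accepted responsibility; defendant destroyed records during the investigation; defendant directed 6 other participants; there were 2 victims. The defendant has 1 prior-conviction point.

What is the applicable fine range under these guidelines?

Base offense level for identity theft: 6.
A2 does not apply.
A3 applies (level before this adjustment is 6 < 8, so +1): 6 + 1 = 7.
A4 applies: 7 + 2 = 9.
A5 applies: 9 + 3 = 12.
A6 applies (level before this adjustment is 12 ≥ 7, so +4): 12 + 4 = 16.
A7 applies: 16 + 2 = 18.
A8 applies: 18 − 2 = 16.
Final offense level: 16.
Level 16 falls in the 15-18 band.
Fine table: Level 15-18 → ƒ58,000–ƒ86,000.

ƒ58,000–ƒ86,000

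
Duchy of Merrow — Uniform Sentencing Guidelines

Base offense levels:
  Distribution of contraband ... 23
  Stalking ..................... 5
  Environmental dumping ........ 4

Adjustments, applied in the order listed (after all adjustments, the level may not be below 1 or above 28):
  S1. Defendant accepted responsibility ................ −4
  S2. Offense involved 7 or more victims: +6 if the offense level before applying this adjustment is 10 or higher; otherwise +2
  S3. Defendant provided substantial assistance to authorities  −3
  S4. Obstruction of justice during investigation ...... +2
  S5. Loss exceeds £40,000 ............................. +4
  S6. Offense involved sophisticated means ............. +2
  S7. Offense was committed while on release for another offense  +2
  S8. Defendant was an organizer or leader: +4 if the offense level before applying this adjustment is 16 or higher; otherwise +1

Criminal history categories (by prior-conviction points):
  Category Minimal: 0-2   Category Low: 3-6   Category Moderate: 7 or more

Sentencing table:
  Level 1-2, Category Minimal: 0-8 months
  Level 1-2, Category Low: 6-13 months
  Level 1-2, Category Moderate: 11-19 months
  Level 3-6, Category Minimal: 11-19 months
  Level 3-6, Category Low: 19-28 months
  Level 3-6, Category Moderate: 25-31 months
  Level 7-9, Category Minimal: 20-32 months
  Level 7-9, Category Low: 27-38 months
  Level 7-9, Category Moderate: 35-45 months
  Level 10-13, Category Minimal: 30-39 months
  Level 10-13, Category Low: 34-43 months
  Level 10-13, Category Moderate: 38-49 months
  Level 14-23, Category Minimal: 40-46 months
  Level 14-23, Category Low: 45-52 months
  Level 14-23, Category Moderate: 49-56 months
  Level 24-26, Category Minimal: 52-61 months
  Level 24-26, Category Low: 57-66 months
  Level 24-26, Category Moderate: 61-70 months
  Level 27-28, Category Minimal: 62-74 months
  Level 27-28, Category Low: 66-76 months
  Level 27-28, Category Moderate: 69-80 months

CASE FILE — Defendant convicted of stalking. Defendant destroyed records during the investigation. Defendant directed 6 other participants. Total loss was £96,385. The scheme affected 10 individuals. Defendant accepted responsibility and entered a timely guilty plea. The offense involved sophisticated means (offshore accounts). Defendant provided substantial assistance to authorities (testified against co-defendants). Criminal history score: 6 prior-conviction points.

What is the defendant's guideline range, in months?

27-38 months

Base offense level for stalking: 5.
S1 applies: 5 − 4 = 1.
S2 applies (level before this adjustment is 1 < 10, so +2): 1 + 2 = 3.
S3 applies: 3 − 3 = 0.
S4 applies: 0 + 2 = 2.
S5 applies: 2 + 4 = 6.
S6 applies: 6 + 2 = 8.
S8 applies (level before this adjustment is 8 < 16, so +1): 8 + 1 = 9.
Final offense level: 9.
Criminal history: 6 prior points → Category Low (3-6).
Level 9 falls in the 7-9 band.
Grid: Level 7-9 × Category Low = 27-38 months.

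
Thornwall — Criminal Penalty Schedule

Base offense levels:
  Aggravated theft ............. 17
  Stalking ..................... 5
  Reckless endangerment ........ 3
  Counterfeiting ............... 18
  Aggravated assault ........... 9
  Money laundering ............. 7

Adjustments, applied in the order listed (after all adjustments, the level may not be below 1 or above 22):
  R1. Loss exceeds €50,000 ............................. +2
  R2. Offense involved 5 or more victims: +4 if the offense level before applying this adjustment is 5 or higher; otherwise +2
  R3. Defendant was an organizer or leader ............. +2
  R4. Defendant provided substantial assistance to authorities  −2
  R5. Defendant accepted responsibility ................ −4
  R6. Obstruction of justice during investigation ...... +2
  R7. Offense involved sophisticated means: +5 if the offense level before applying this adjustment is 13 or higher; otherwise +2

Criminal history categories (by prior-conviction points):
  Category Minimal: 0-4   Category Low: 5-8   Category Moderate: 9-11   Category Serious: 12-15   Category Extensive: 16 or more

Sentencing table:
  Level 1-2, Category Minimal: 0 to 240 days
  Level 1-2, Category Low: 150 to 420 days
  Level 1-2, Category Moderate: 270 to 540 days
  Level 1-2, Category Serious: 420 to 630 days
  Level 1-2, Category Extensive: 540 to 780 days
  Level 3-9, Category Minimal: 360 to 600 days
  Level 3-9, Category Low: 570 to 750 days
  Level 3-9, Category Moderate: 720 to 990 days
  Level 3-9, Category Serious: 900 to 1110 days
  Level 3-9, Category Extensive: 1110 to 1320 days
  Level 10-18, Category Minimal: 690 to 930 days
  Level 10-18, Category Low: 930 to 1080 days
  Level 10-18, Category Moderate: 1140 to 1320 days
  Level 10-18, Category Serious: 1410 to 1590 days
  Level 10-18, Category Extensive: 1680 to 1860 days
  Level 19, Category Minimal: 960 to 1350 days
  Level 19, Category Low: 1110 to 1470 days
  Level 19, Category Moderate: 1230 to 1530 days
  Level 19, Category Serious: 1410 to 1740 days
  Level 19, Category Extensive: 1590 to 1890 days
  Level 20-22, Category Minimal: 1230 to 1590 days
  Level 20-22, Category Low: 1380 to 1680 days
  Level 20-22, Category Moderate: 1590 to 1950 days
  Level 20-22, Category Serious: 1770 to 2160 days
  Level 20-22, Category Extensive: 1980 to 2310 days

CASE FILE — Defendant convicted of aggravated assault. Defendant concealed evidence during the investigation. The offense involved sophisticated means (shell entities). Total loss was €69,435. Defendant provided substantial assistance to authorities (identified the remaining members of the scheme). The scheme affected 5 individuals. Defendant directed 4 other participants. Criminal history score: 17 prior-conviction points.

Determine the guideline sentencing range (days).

1980-2310 days

Base offense level for aggravated assault: 9.
R1 applies: 9 + 2 = 11.
R2 applies (level before this adjustment is 11 ≥ 5, so +4): 11 + 4 = 15.
R3 applies: 15 + 2 = 17.
R4 applies: 17 − 2 = 15.
R6 applies: 15 + 2 = 17.
R7 applies (level before this adjustment is 17 ≥ 13, so +5): 17 + 5 = 22.
Final offense level: 22.
Criminal history: 17 prior points → Category Extensive (16+).
Level 22 falls in the 20-22 band.
Grid: Level 20-22 × Category Extensive = 1980-2310 days.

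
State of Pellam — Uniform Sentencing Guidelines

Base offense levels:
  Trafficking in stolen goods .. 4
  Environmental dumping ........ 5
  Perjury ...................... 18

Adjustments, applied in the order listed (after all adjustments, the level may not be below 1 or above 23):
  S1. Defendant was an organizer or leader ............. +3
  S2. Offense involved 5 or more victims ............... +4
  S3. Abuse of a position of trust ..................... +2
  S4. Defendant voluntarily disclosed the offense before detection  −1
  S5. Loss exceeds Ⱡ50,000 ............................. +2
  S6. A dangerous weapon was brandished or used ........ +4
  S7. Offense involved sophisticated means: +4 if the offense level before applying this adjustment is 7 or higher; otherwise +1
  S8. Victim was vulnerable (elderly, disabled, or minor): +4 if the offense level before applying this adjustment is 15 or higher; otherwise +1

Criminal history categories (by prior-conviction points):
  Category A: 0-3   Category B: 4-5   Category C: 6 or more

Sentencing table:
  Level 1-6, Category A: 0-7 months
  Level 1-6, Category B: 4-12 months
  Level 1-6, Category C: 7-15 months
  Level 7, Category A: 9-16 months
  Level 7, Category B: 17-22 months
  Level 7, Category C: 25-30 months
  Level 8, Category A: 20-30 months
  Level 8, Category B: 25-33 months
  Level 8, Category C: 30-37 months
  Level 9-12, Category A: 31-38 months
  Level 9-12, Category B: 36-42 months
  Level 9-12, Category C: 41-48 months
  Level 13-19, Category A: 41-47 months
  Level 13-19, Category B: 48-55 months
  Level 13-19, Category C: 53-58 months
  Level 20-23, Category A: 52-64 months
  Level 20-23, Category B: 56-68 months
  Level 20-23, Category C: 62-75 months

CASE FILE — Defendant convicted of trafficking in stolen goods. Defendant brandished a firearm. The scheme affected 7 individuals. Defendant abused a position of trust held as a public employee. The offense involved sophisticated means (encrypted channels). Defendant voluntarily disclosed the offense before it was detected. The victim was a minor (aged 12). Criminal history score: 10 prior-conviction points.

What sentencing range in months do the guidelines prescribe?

Base offense level for trafficking in stolen goods: 4.
S2 applies: 4 + 4 = 8.
S3 applies: 8 + 2 = 10.
S4 applies: 10 − 1 = 9.
S5 does not apply.
S6 applies: 9 + 4 = 13.
S7 applies (level before this adjustment is 13 ≥ 7, so +4): 13 + 4 = 17.
S8 applies (level before this adjustment is 17 ≥ 15, so +4): 17 + 4 = 21.
Final offense level: 21.
Criminal history: 10 prior points → Category C (6+).
Level 21 falls in the 20-23 band.
Grid: Level 20-23 × Category C = 62-75 months.

62-75 months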